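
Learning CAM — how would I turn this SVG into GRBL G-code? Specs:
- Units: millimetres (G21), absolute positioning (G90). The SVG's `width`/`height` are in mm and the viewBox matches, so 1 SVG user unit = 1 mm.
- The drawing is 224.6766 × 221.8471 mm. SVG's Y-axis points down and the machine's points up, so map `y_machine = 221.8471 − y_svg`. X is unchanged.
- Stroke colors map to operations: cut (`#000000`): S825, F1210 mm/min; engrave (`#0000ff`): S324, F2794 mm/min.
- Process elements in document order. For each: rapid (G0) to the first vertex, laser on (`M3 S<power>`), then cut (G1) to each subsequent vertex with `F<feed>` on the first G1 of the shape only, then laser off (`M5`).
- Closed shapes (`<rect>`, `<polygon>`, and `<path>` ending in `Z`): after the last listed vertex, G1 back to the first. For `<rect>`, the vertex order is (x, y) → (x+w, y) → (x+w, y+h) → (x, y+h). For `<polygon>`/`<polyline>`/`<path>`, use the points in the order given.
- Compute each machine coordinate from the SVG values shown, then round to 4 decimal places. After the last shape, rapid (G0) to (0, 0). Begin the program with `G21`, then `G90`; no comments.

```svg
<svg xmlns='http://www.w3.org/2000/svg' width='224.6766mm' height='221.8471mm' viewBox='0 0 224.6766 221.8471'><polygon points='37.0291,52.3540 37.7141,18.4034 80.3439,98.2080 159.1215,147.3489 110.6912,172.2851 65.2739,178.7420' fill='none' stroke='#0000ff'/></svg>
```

G21
G90
G0 X37.0291 Y169.4931
M3 S324
G1 X37.7141 Y203.4437 F2794
G1 X80.3439 Y123.6391
G1 X159.1215 Y74.4982
G1 X110.6912 Y49.5620
G1 X65.2739 Y43.1051
G1 X37.0291 Y169.4931
M5
G0 X0.0000 Y0.0000

1 u = 1 mm; y_m = 221.8471 − y.

[1] `<polygon>` closed polygon, #0000ff→engrave S324 F2794: (37.0291,169.4931) → (37.7141,203.4437) → (80.3439,123.6391) → (159.1215,74.4982) → (110.6912,49.5620) → (65.2739,43.1051) → (37.0291,169.4931) (closed)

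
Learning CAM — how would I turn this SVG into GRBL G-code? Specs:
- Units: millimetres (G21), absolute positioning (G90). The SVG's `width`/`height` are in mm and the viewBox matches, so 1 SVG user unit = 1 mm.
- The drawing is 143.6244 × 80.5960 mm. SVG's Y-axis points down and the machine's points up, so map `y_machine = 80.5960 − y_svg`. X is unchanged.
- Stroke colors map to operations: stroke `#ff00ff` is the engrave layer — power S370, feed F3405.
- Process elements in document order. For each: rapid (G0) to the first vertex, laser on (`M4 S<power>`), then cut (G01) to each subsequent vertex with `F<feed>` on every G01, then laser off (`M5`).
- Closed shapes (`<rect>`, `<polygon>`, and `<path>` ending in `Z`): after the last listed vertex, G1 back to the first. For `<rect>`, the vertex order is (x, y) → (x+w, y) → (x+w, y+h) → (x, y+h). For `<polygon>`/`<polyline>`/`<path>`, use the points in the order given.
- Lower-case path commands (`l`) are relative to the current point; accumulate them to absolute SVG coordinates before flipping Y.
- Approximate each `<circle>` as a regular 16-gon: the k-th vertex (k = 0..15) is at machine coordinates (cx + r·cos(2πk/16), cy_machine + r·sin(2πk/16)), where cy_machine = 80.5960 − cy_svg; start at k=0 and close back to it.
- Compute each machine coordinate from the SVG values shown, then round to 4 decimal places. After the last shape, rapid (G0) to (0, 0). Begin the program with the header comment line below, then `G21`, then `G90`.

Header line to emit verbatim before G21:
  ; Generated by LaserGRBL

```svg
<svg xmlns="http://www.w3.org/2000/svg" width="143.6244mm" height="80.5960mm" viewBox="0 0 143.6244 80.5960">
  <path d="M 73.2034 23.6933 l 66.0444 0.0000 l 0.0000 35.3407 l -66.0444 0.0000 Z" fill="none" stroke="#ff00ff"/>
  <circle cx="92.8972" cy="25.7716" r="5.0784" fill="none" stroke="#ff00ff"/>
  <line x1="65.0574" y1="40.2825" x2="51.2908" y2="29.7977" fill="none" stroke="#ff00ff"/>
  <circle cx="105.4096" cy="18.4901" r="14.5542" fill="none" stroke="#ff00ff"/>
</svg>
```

Since the viewBox matches the mm dimensions, user units are millimetres directly. The only transform is the Y-flip y_m = 80.5960 − y_svg.

Shape 1 is a rectangle drawn with `<path>`. Its stroke #ff00ff means engrave at S370, F3405. After flipping Y the toolpath is (73.2034,56.9027) → (139.2478,56.9027) → (139.2478,21.5620) → (73.2034,21.5620) → (73.2034,56.9027), returning to the start.

Shape 2 is a circle drawn with `<circle>`. Its stroke #ff00ff means engrave at S370, F3405. After flipping Y the toolpath is (97.9756,54.8244) → (97.5890,56.7678) → (96.4882,58.4154) → (94.8406,59.5162) → (92.8972,59.9028) → (90.9538,59.5162) → (89.3062,58.4154) → (88.2054,56.7678) → (87.8188,54.8244) → (88.2054,52.8810) → (89.3062,51.2334) → (90.9538,50.1326) → (92.8972,49.7460) → (94.8406,50.1326) → (96.4882,51.2334) → (97.5890,52.8810) → (97.9756,54.8244), returning to the start.

Shape 3 is a line segment drawn with `<line>`. Its stroke #ff00ff means engrave at S370, F3405. After flipping Y the toolpath is (65.0574,40.3135) → (51.2908,50.7983).

Shape 4 is a circle drawn with `<circle>`. Its stroke #ff00ff means engrave at S370, F3405. After flipping Y the toolpath is (119.9638,62.1059) → (118.8559,67.6756) → (115.7010,72.3973) → (110.9793,75.5522) → (105.4096,76.6601) → (99.8399,75.5522) → (95.1182,72.3973) → (91.9633,67.6756) → (90.8554,62.1059) → (91.9633,56.5362) → (95.1182,51.8145) → (99.8399,48.6596) → (105.4096,47.5517) → (110.9793,48.6596) → (115.7010,51.8145) → (118.8559,56.5362) → (119.9638,62.1059), returning to the start.

; Generated by LaserGRBL
G21
G90
G0 X73.2034 Y56.9027
M4 S370
G01 X139.2478 Y56.9027 F3405
G01 X139.2478 Y21.5620 F3405
G01 X73.2034 Y21.5620 F3405
G01 X73.2034 Y56.9027 F3405
M5
G0 X97.9756 Y54.8244
M4 S370
G01 X97.5890 Y56.7678 F3405
G01 X96.4882 Y58.4154 F3405
G01 X94.8406 Y59.5162 F3405
G01 X92.8972 Y59.9028 F3405
G01 X90.9538 Y59.5162 F3405
G01 X89.3062 Y58.4154 F3405
G01 X88.2054 Y56.7678 F3405
G01 X87.8188 Y54.8244 F3405
G01 X88.2054 Y52.8810 F3405
G01 X89.3062 Y51.2334 F3405
G01 X90.9538 Y50.1326 F3405
G01 X92.8972 Y49.7460 F3405
G01 X94.8406 Y50.1326 F3405
G01 X96.4882 Y51.2334 F3405
G01 X97.5890 Y52.8810 F3405
G01 X97.9756 Y54.8244 F3405
M5
G0 X65.0574 Y40.3135
M4 S370
G01 X51.2908 Y50.7983 F3405
M5
G0 X119.9638 Y62.1059
M4 S370
G01 X118.8559 Y67.6756 F3405
G01 X115.7010 Y72.3973 F3405
G01 X110.9793 Y75.5522 F3405
G01 X105.4096 Y76.6601 F3405
G01 X99.8399 Y75.5522 F3405
G01 X95.1182 Y72.3973 F3405
G01 X91.9633 Y67.6756 F3405
G01 X90.8554 Y62.1059 F3405
G01 X91.9633 Y56.5362 F3405
G01 X95.1182 Y51.8145 F3405
G01 X99.8399 Y48.6596 F3405
G01 X105.4096 Y47.5517 F3405
G01 X110.9793 Y48.6596 F3405
G01 X115.7010 Y51.8145 F3405
G01 X118.8559 Y56.5362 F3405
G01 X119.9638 Y62.1059 F3405
M5
G0 X0.0000 Y0.0000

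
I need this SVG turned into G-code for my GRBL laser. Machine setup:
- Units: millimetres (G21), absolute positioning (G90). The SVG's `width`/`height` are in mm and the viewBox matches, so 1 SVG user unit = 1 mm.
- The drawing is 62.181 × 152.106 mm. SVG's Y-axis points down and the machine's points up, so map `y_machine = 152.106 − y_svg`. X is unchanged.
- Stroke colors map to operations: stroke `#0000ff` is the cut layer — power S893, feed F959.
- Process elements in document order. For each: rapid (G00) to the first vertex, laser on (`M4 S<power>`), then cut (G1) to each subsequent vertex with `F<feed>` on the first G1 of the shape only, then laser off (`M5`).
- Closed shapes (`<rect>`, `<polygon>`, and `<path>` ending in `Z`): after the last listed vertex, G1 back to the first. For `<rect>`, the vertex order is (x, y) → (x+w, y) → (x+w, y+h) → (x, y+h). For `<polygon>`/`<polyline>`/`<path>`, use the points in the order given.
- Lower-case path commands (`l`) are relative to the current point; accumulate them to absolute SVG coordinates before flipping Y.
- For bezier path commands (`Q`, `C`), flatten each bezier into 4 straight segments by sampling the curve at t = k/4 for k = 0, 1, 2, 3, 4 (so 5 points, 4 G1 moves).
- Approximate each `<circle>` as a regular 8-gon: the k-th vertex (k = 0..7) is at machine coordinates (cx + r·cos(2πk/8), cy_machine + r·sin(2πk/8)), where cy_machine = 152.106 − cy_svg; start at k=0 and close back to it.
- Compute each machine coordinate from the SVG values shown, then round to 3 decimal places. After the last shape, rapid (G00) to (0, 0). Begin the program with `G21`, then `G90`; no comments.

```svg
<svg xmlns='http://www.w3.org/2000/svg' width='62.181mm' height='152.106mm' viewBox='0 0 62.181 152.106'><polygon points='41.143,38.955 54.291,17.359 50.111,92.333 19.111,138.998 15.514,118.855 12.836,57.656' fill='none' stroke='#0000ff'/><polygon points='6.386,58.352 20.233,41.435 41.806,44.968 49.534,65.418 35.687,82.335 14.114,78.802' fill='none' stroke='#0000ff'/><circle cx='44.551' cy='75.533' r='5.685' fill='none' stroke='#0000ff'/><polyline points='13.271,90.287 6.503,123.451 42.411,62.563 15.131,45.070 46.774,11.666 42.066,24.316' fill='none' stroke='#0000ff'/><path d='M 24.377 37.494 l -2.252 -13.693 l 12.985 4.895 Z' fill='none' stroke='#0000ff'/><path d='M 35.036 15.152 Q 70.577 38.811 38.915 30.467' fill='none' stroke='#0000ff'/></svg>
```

viewBox `0 0 62.181 152.106` with mm width/height → 1 unit = 1 mm. Flip: y_m = 152.106 − y_svg.

**Shape 1** — `<polygon>` closed polygon, stroke `#0000ff` → cut (S893, F959). Machine vertices: (41.143,113.151) → (54.291,134.747) → (50.111,59.773) → (19.111,13.108) → (15.514,33.251) → (12.836,94.450) → (41.143,113.151). Closed: final G1 returns to the first vertex.

**Shape 2** — `<polygon>` regular polygon, stroke `#0000ff` → cut (S893, F959). Machine vertices: (6.386,93.754) → (20.233,110.671) → (41.806,107.138) → (49.534,86.688) → (35.687,69.771) → (14.114,73.304) → (6.386,93.754). Closed: final G1 returns to the first vertex.

**Shape 3** — `<circle>` circle, stroke `#0000ff` → cut (S893, F959). Machine vertices: (50.236,76.573) → (48.571,80.593) → (44.551,82.258) → (40.531,80.593) → (38.866,76.573) → (40.531,72.553) → (44.551,70.888) → (48.571,72.553) → (50.236,76.573). Closed: final G1 returns to the first vertex.

**Shape 4** — `<polyline>` open polyline, stroke `#0000ff` → cut (S893, F959). Machine vertices: (13.271,61.819) → (6.503,28.655) → (42.411,89.543) → (15.131,107.036) → (46.774,140.440) → (42.066,127.790). Open path.

**Shape 5** — `<path>` regular polygon, stroke `#0000ff` → cut (S893, F959). Machine vertices: (24.377,114.612) → (22.125,128.305) → (35.110,123.410) → (24.377,114.612). Closed: final G1 returns to the first vertex.

**Shape 6** — `<path>` quadratic bezier, stroke `#0000ff` → cut (S893, F959). Control points (SVG): P0=(35.036,15.152), P1=(70.577,38.811), P2=(38.915,30.467); sampled at t=k/4. Machine vertices: (35.036,136.954) → (48.606,127.125) → (53.776,121.296) → (50.546,119.467) → (38.915,121.639). Open path.

G21
G90
G00 X41.143 Y113.151
M4 S893
G1 X54.291 Y134.747 F959
G1 X50.111 Y59.773
G1 X19.111 Y13.108
G1 X15.514 Y33.251
G1 X12.836 Y94.450
G1 X41.143 Y113.151
M5
G00 X6.386 Y93.754
M4 S893
G1 X20.233 Y110.671 F959
G1 X41.806 Y107.138
G1 X49.534 Y86.688
G1 X35.687 Y69.771
G1 X14.114 Y73.304
G1 X6.386 Y93.754
M5
G00 X50.236 Y76.573
M4 S893
G1 X48.571 Y80.593 F959
G1 X44.551 Y82.258
G1 X40.531 Y80.593
G1 X38.866 Y76.573
G1 X40.531 Y72.553
G1 X44.551 Y70.888
G1 X48.571 Y72.553
G1 X50.236 Y76.573
M5
G00 X13.271 Y61.819
M4 S893
G1 X6.503 Y28.655 F959
G1 X42.411 Y89.543
G1 X15.131 Y107.036
G1 X46.774 Y140.440
G1 X42.066 Y127.790
M5
G00 X24.377 Y114.612
M4 S893
G1 X22.125 Y128.305 F959
G1 X35.110 Y123.410
G1 X24.377 Y114.612
M5
G00 X35.036 Y136.954
M4 S893
G1 X48.606 Y127.125 F959
G1 X53.776 Y121.296
G1 X50.546 Y119.467
G1 X38.915 Y121.639
M5
G00 X0.000 Y0.000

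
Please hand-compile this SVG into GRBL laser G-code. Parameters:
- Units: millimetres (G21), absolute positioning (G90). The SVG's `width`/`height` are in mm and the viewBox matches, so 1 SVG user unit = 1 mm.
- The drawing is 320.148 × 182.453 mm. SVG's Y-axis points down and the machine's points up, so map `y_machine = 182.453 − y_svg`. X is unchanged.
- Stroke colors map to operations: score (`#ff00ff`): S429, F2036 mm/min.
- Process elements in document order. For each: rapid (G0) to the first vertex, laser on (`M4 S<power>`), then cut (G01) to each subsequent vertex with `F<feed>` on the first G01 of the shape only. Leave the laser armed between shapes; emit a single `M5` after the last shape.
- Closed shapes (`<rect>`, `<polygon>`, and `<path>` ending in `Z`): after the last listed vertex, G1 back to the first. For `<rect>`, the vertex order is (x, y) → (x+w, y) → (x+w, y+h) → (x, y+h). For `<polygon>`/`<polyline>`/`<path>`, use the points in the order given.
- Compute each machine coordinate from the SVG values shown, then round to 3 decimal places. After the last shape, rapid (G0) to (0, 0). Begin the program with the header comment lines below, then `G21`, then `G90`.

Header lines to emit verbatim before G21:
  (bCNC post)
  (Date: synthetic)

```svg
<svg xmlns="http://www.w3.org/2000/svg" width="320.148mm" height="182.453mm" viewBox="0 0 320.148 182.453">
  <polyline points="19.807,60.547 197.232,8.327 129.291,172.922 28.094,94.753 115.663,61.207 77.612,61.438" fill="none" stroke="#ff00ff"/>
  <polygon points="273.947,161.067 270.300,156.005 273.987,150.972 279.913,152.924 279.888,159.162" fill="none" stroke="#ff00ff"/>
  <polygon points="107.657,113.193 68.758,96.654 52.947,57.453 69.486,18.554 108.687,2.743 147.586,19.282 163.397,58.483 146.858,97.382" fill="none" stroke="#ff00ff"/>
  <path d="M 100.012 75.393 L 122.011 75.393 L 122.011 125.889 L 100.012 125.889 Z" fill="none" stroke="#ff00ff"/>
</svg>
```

(bCNC post)
(Date: synthetic)
G21
G90
G0 X19.807 Y121.906
M4 S429
G01 X197.232 Y174.126 F2036
G01 X129.291 Y9.531
G01 X28.094 Y87.700
G01 X115.663 Y121.246
G01 X77.612 Y121.015
G0 X273.947 Y21.386
M4 S429
G01 X270.300 Y26.448 F2036
G01 X273.987 Y31.481
G01 X279.913 Y29.529
G01 X279.888 Y23.291
G01 X273.947 Y21.386
G0 X107.657 Y69.260
M4 S429
G01 X68.758 Y85.799 F2036
G01 X52.947 Y125.000
G01 X69.486 Y163.899
G01 X108.687 Y179.710
G01 X147.586 Y163.171
G01 X163.397 Y123.970
G01 X146.858 Y85.071
G01 X107.657 Y69.260
G0 X100.012 Y107.060
M4 S429
G01 X122.011 Y107.060 F2036
G01 X122.011 Y56.564
G01 X100.012 Y56.564
G01 X100.012 Y107.060
M5
G0 X0.000 Y0.000

Since the viewBox matches the mm dimensions, user units are millimetres directly. The only transform is the Y-flip y_m = 182.453 − y_svg.

Shape 1 is a open polyline drawn with `<polyline>`. Its stroke #ff00ff means score at S429, F2036. After flipping Y the toolpath is (19.807,121.906) → (197.232,174.126) → (129.291,9.531) → (28.094,87.700) → (115.663,121.246) → (77.612,121.015).

Shape 2 is a regular polygon drawn with `<polygon>`. Its stroke #ff00ff means score at S429, F2036. After flipping Y the toolpath is (273.947,21.386) → (270.300,26.448) → (273.987,31.481) → (279.913,29.529) → (279.888,23.291) → (273.947,21.386), returning to the start.

Shape 3 is a regular polygon drawn with `<polygon>`. Its stroke #ff00ff means score at S429, F2036. After flipping Y the toolpath is (107.657,69.260) → (68.758,85.799) → (52.947,125.000) → (69.486,163.899) → (108.687,179.710) → (147.586,163.171) → (163.397,123.970) → (146.858,85.071) → (107.657,69.260), returning to the start.

Shape 4 is a rectangle drawn with `<path>`. Its stroke #ff00ff means score at S429, F2036. After flipping Y the toolpath is (100.012,107.060) → (122.011,107.060) → (122.011,56.564) → (100.012,56.564) → (100.012,107.060), returning to the start.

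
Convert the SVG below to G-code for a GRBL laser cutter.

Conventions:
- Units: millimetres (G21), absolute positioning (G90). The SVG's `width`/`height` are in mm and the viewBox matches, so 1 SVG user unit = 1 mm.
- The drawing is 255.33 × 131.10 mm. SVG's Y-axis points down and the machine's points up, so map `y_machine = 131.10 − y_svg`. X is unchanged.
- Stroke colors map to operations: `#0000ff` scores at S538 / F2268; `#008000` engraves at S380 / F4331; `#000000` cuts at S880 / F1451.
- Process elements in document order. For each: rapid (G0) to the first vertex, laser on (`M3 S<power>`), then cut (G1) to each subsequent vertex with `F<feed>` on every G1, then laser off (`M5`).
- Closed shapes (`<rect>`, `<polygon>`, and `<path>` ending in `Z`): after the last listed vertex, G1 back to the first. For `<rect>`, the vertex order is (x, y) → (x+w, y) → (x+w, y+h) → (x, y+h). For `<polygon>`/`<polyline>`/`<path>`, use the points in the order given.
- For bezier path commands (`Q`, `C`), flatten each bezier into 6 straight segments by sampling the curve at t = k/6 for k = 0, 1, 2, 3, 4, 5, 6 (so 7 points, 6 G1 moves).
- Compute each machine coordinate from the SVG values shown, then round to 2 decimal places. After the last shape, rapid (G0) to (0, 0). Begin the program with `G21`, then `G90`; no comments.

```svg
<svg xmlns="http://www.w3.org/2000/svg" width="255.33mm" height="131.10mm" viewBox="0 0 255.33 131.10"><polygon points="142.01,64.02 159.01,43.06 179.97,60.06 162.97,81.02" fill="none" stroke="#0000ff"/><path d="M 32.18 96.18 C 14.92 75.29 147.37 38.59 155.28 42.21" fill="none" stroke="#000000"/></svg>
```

G21
G90
G0 X142.01 Y67.08
M3 S538
G1 X159.01 Y88.04 F2268
G1 X179.97 Y71.04 F2268
G1 X162.97 Y50.08 F2268
G1 X142.01 Y67.08 F2268
M5
G0 X32.18 Y34.92
M3 S880
G1 X34.76 Y46.42 F1451
G1 X54.67 Y59.00 F1451
G1 X84.29 Y71.10 F1451
G1 X116.01 Y81.15 F1451
G1 X142.22 Y87.60 F1451
G1 X155.28 Y88.89 F1451
M5
G0 X0.00 Y0.00

viewBox `0 0 255.33 131.10` with mm width/height → 1 unit = 1 mm. Flip: y_m = 131.10 − y_svg.

**Shape 1** — `<polygon>` regular polygon, stroke `#0000ff` → score (S538, F2268). Machine vertices: (142.01,67.08) → (159.01,88.04) → (179.97,71.04) → (162.97,50.08) → (142.01,67.08). Closed: final G1 returns to the first vertex.

**Shape 2** — `<path>` cubic bezier, stroke `#000000` → cut (S880, F1451). Control points (SVG): P0=(32.18,96.18), P1=(14.92,75.29), P2=(147.37,38.59), P3=(155.28,42.21); sampled at t=k/6. Machine vertices: (32.18,34.92) → (34.76,46.42) → (54.67,59.00) → (84.29,71.10) → (116.01,81.15) → (142.22,87.60) → (155.28,88.89). Open path.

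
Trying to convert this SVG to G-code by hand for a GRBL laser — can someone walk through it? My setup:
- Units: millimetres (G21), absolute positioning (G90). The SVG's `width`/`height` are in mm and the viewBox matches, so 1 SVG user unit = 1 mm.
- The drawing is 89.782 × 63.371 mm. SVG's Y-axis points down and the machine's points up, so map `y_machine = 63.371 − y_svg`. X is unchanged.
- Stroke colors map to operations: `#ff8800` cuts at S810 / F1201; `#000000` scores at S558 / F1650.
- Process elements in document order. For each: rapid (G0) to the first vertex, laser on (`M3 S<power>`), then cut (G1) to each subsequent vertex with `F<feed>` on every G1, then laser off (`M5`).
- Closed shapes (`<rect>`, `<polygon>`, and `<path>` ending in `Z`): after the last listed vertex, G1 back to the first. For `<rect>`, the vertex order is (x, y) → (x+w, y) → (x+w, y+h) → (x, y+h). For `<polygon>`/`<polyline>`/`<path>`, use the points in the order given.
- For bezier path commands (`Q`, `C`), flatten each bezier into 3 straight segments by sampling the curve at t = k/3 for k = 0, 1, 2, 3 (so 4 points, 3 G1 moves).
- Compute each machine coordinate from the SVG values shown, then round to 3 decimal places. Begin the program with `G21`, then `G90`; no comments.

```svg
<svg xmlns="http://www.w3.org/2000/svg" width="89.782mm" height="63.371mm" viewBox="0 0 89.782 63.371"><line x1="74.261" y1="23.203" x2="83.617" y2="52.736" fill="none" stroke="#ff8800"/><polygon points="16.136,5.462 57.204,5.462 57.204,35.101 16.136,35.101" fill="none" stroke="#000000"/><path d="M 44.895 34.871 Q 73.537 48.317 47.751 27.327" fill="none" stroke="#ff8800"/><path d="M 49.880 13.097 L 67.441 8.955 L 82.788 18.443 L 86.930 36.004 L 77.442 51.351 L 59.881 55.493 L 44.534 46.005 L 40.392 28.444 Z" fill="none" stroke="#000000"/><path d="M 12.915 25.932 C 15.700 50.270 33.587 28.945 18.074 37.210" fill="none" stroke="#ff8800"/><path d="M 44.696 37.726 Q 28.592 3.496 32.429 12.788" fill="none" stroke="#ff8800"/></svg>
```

viewBox `0 0 89.782 63.371` with mm width/height → 1 unit = 1 mm. Flip: y_m = 63.371 − y_svg.

**Shape 1** — `<line>` line segment, stroke `#ff8800` → cut (S810, F1201). Machine vertices: (74.261,40.168) → (83.617,10.635). Open path.

**Shape 2** — `<polygon>` rectangle, stroke `#000000` → score (S558, F1650). Machine vertices: (16.136,57.909) → (57.204,57.909) → (57.204,28.270) → (16.136,28.270) → (16.136,57.909). Closed: final G1 returns to the first vertex.

**Shape 3** — `<path>` quadratic bezier, stroke `#ff8800` → cut (S810, F1201). Control points (SVG): P0=(44.895,34.871), P1=(73.537,48.317), P2=(47.751,27.327); sampled at t=k/3. Machine vertices: (44.895,28.500) → (57.942,23.362) → (58.894,25.877) → (47.751,36.044). Open path.

**Shape 4** — `<path>` regular polygon, stroke `#000000` → score (S558, F1650). Machine vertices: (49.880,50.274) → (67.441,54.416) → (82.788,44.928) → (86.930,27.367) → (77.442,12.020) → (59.881,7.878) → (44.534,17.366) → (40.392,34.927) → (49.880,50.274). Closed: final G1 returns to the first vertex.

**Shape 5** — `<path>` cubic bezier, stroke `#ff8800` → cut (S810, F1201). Control points (SVG): P0=(12.915,25.932), P1=(15.700,50.270), P2=(33.587,28.945), P3=(18.074,37.210); sampled at t=k/3. Machine vertices: (12.915,37.439) → (18.938,25.535) → (24.250,27.350) → (18.074,26.161). Open path.

**Shape 6** — `<path>` quadratic bezier, stroke `#ff8800` → cut (S810, F1201). Control points (SVG): P0=(44.696,37.726), P1=(28.592,3.496), P2=(32.429,12.788); sampled at t=k/3. Machine vertices: (44.696,25.645) → (36.176,43.629) → (32.087,51.942) → (32.429,50.583). Open path.

G21
G90
G0 X74.261 Y40.168
M3 S810
G1 X83.617 Y10.635 F1201
M5
G0 X16.136 Y57.909
M3 S558
G1 X57.204 Y57.909 F1650
G1 X57.204 Y28.270 F1650
G1 X16.136 Y28.270 F1650
G1 X16.136 Y57.909 F1650
M5
G0 X44.895 Y28.500
M3 S810
G1 X57.942 Y23.362 F1201
G1 X58.894 Y25.877 F1201
G1 X47.751 Y36.044 F1201
M5
G0 X49.880 Y50.274
M3 S558
G1 X67.441 Y54.416 F1650
G1 X82.788 Y44.928 F1650
G1 X86.930 Y27.367 F1650
G1 X77.442 Y12.020 F1650
G1 X59.881 Y7.878 F1650
G1 X44.534 Y17.366 F1650
G1 X40.392 Y34.927 F1650
G1 X49.880 Y50.274 F1650
M5
G0 X12.915 Y37.439
M3 S810
G1 X18.938 Y25.535 F1201
G1 X24.250 Y27.350 F1201
G1 X18.074 Y26.161 F1201
M5
G0 X44.696 Y25.645
M3 S810
G1 X36.176 Y43.629 F1201
G1 X32.087 Y51.942 F1201
G1 X32.429 Y50.583 F1201
M5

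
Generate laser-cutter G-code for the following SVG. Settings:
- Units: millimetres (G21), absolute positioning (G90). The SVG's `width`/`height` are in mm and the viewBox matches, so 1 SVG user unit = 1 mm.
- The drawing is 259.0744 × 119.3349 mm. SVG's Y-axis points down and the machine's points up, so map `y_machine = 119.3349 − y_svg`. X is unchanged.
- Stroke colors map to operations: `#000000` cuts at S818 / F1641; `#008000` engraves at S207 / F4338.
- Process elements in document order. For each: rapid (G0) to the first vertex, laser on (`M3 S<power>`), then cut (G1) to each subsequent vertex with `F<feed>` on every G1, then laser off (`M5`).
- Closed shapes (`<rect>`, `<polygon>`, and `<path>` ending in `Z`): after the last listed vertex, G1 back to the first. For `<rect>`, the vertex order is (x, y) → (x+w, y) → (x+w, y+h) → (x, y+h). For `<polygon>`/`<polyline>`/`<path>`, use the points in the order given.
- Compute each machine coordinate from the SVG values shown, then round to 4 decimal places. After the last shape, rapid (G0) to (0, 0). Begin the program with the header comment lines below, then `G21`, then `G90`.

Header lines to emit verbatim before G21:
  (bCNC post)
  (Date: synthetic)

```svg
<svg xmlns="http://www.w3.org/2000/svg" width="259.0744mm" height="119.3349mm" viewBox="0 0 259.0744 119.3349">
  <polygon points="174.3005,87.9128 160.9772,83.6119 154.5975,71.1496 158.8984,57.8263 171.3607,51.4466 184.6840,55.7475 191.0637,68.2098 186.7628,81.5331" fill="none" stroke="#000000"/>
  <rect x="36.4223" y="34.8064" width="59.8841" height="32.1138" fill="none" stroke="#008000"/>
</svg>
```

(bCNC post)
(Date: synthetic)
G21
G90
G0 X174.3005 Y31.4221
M3 S818
G1 X160.9772 Y35.7230 F1641
G1 X154.5975 Y48.1853 F1641
G1 X158.8984 Y61.5086 F1641
G1 X171.3607 Y67.8883 F1641
G1 X184.6840 Y63.5874 F1641
G1 X191.0637 Y51.1251 F1641
G1 X186.7628 Y37.8018 F1641
G1 X174.3005 Y31.4221 F1641
M5
G0 X36.4223 Y84.5285
M3 S207
G1 X96.3064 Y84.5285 F4338
G1 X96.3064 Y52.4147 F4338
G1 X36.4223 Y52.4147 F4338
G1 X36.4223 Y84.5285 F4338
M5
G0 X0.0000 Y0.0000

Since the viewBox matches the mm dimensions, user units are millimetres directly. The only transform is the Y-flip y_m = 119.3349 − y_svg.

Shape 1 is a regular polygon drawn with `<polygon>`. Its stroke #000000 means cut at S818, F1641. After flipping Y the toolpath is (174.3005,31.4221) → (160.9772,35.7230) → (154.5975,48.1853) → (158.8984,61.5086) → (171.3607,67.8883) → (184.6840,63.5874) → (191.0637,51.1251) → (186.7628,37.8018) → (174.3005,31.4221), returning to the start.

Shape 2 is a rectangle drawn with `<rect>`. Its stroke #008000 means engrave at S207, F4338. After flipping Y the toolpath is (36.4223,84.5285) → (96.3064,84.5285) → (96.3064,52.4147) → (36.4223,52.4147) → (36.4223,84.5285), returning to the start.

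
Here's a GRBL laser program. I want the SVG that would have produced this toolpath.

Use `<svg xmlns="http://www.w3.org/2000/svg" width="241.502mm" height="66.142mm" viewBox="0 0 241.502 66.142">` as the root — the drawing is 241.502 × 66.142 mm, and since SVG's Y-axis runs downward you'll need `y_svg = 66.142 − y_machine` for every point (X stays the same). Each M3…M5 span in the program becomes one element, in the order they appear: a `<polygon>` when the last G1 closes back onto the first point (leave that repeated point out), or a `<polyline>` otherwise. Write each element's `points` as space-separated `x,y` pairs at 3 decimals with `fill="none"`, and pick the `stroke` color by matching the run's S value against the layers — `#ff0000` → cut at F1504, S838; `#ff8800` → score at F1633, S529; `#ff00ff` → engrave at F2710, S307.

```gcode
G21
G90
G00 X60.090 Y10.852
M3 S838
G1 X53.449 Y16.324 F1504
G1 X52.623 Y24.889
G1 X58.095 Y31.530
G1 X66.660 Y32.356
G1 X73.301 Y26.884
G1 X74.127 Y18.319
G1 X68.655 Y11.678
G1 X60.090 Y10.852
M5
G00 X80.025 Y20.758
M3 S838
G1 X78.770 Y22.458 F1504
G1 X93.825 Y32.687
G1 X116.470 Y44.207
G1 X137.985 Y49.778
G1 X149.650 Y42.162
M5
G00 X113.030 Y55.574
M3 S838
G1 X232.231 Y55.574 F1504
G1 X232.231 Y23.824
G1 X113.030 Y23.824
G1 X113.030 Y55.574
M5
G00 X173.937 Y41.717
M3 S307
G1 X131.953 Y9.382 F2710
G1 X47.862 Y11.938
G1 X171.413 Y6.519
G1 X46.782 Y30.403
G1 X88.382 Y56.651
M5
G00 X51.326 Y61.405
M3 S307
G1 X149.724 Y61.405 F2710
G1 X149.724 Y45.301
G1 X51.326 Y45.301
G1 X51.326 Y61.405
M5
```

<svg xmlns="http://www.w3.org/2000/svg" width="241.502mm" height="66.142mm" viewBox="0 0 241.502 66.142">
  <polygon points="60.090,55.290 53.449,49.818 52.623,41.253 58.095,34.612 66.660,33.786 73.301,39.258 74.127,47.823 68.655,54.464" fill="none" stroke="#ff0000"/>
  <polyline points="80.025,45.384 78.770,43.684 93.825,33.455 116.470,21.935 137.985,16.364 149.650,23.980" fill="none" stroke="#ff0000"/>
  <polygon points="113.030,10.568 232.231,10.568 232.231,42.318 113.030,42.318" fill="none" stroke="#ff0000"/>
  <polyline points="173.937,24.425 131.953,56.760 47.862,54.204 171.413,59.623 46.782,35.739 88.382,9.491" fill="none" stroke="#ff00ff"/>
  <polygon points="51.326,4.737 149.724,4.737 149.724,20.841 51.326,20.841" fill="none" stroke="#ff00ff"/>
</svg>

Each laser-on run becomes one SVG element. Flip Y back into SVG space with y_svg = 66.142 − y_machine.

Run 1: the run's S838 means `#ff0000` (cut). The run returns to its start, so emit a `<polygon>` with points (Y-flipped): 60.090,55.290 53.449,49.818 52.623,41.253 58.095,34.612 66.660,33.786 73.301,39.258 74.127,47.823 68.655,54.464.

Run 2: the run's S838 means `#ff0000` (cut). The run is open, so emit a `<polyline>` with points (Y-flipped): 80.025,45.384 78.770,43.684 93.825,33.455 116.470,21.935 137.985,16.364 149.650,23.980.

Run 3: power S838 maps to stroke `#ff0000` (cut). The run returns to its start, so emit a `<polygon>` with points (Y-flipped): 113.030,10.568 232.231,10.568 232.231,42.318 113.030,42.318.

Run 4: the run's S307 means `#ff00ff` (engrave). The run is open, so emit a `<polyline>` with points (Y-flipped): 173.937,24.425 131.953,56.760 47.862,54.204 171.413,59.623 46.782,35.739 88.382,9.491.

Run 5: the run's S307 means `#ff00ff` (engrave). The run returns to its start, so emit a `<polygon>` with points (Y-flipped): 51.326,4.737 149.724,4.737 149.724,20.841 51.326,20.841.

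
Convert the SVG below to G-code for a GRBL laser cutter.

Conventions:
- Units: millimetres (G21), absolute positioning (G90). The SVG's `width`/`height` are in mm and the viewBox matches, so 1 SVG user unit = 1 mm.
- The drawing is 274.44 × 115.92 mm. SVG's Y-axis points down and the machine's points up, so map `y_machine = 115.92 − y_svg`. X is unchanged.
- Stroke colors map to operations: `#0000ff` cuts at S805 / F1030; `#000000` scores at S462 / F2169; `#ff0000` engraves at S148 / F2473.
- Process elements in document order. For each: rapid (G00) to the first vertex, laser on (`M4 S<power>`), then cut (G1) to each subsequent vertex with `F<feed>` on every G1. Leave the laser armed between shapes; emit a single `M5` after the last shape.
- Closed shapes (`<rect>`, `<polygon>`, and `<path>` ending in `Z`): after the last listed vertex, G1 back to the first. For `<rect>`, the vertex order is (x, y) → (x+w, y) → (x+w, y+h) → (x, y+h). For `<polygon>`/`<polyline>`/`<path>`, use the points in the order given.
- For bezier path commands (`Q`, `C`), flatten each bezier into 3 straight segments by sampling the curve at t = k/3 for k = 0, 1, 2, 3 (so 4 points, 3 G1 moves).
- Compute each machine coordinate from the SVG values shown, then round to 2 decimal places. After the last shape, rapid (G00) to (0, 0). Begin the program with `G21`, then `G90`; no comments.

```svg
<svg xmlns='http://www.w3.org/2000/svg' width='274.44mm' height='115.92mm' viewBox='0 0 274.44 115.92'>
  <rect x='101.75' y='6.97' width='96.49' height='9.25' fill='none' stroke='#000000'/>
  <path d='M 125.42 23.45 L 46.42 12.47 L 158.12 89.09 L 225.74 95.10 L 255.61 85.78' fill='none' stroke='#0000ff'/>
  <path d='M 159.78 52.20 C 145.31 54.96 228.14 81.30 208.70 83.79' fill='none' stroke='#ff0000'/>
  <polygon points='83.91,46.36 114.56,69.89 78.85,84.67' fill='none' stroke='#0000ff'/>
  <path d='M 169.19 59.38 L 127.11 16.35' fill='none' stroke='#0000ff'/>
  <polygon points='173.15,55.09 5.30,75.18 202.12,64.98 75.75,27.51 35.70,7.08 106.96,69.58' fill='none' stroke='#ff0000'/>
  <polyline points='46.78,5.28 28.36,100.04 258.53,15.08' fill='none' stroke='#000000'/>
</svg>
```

G21
G90
G00 X101.75 Y108.95
M4 S462
G1 X198.24 Y108.95 F2169
G1 X198.24 Y99.70 F2169
G1 X101.75 Y99.70 F2169
G1 X101.75 Y108.95 F2169
G00 X125.42 Y92.47
M4 S805
G1 X46.42 Y103.45 F1030
G1 X158.12 Y26.83 F1030
G1 X225.74 Y20.82 F1030
G1 X255.61 Y30.14 F1030
G00 X159.78 Y63.72
M4 S148
G1 X170.35 Y54.86 F2473
G1 X201.44 Y40.81 F2473
G1 X208.70 Y32.13 F2473
G00 X83.91 Y69.56
M4 S805
G1 X114.56 Y46.03 F1030
G1 X78.85 Y31.25 F1030
G1 X83.91 Y69.56 F1030
G00 X169.19 Y56.54
M4 S805
G1 X127.11 Y99.57 F1030
G00 X173.15 Y60.83
M4 S148
G1 X5.30 Y40.74 F2473
G1 X202.12 Y50.94 F2473
G1 X75.75 Y88.41 F2473
G1 X35.70 Y108.84 F2473
G1 X106.96 Y46.34 F2473
G1 X173.15 Y60.83 F2473
G00 X46.78 Y110.64
M4 S462
G1 X28.36 Y15.88 F2169
G1 X258.53 Y100.84 F2169
M5
G00 X0.00 Y0.00

Since the viewBox matches the mm dimensions, user units are millimetres directly. The only transform is the Y-flip y_m = 115.92 − y_svg.

Shape 1 is a rectangle drawn with `<rect>`. Its stroke #000000 means score at S462, F2169. After flipping Y the toolpath is (101.75,108.95) → (198.24,108.95) → (198.24,99.70) → (101.75,99.70) → (101.75,108.95), returning to the start.

Shape 2 is a open polyline drawn with `<path>`. Its stroke #0000ff means cut at S805, F1030. After flipping Y the toolpath is (125.42,92.47) → (46.42,103.45) → (158.12,26.83) → (225.74,20.82) → (255.61,30.14).

Shape 3 is a cubic bezier drawn with `<path>`. Its stroke #ff0000 means engrave at S148, F2473. After flipping Y the toolpath is (159.78,63.72) → (170.35,54.86) → (201.44,40.81) → (208.70,32.13).

Shape 4 is a regular polygon drawn with `<polygon>`. Its stroke #0000ff means cut at S805, F1030. After flipping Y the toolpath is (83.91,69.56) → (114.56,46.03) → (78.85,31.25) → (83.91,69.56), returning to the start.

Shape 5 is a line segment drawn with `<path>`. Its stroke #0000ff means cut at S805, F1030. After flipping Y the toolpath is (169.19,56.54) → (127.11,99.57).

Shape 6 is a closed polygon drawn with `<polygon>`. Its stroke #ff0000 means engrave at S148, F2473. After flipping Y the toolpath is (173.15,60.83) → (5.30,40.74) → (202.12,50.94) → (75.75,88.41) → (35.70,108.84) → (106.96,46.34) → (173.15,60.83), returning to the start.

Shape 7 is a open polyline drawn with `<polyline>`. Its stroke #000000 means score at S462, F2169. After flipping Y the toolpath is (46.78,110.64) → (28.36,15.88) → (258.53,100.84).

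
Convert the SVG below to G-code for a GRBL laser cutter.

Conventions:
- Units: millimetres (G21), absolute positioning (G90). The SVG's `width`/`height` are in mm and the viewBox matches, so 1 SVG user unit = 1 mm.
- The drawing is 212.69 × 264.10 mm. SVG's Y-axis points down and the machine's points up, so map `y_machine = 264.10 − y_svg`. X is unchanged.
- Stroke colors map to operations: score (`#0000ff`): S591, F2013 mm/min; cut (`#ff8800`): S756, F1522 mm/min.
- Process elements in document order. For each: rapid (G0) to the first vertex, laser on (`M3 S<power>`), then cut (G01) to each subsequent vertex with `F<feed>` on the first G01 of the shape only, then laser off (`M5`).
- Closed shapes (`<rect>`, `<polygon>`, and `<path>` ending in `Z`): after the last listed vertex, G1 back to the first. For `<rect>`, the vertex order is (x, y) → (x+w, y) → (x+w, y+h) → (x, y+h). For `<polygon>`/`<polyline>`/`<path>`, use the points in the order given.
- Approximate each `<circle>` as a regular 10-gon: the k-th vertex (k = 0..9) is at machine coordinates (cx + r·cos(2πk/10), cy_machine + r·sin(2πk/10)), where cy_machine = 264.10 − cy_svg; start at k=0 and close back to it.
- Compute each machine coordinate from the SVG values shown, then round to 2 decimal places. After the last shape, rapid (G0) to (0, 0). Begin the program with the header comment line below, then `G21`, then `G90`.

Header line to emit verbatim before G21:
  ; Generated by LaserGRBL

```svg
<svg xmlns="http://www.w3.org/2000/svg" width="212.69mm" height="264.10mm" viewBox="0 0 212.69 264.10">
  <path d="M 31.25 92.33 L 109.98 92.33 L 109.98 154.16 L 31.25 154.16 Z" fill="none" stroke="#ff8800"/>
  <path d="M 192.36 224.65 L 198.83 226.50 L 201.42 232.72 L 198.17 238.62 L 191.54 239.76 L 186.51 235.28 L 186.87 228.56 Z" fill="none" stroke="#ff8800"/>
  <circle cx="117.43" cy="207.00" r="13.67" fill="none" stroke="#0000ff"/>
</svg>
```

Since the viewBox matches the mm dimensions, user units are millimetres directly. The only transform is the Y-flip y_m = 264.10 − y_svg.

Shape 1 is a rectangle drawn with `<path>`. Its stroke #ff8800 means cut at S756, F1522. After flipping Y the toolpath is (31.25,171.77) → (109.98,171.77) → (109.98,109.94) → (31.25,109.94) → (31.25,171.77), returning to the start.

Shape 2 is a regular polygon drawn with `<path>`. Its stroke #ff8800 means cut at S756, F1522. After flipping Y the toolpath is (192.36,39.45) → (198.83,37.60) → (201.42,31.38) → (198.17,25.48) → (191.54,24.34) → (186.51,28.82) → (186.87,35.54) → (192.36,39.45), returning to the start.

Shape 3 is a circle drawn with `<circle>`. Its stroke #0000ff means score at S591, F2013. After flipping Y the toolpath is (131.10,57.10) → (128.49,65.14) → (121.65,70.10) → (113.21,70.10) → (106.37,65.14) → (103.76,57.10) → (106.37,49.06) → (113.21,44.10) → (121.65,44.10) → (128.49,49.06) → (131.10,57.10), returning to the start.

; Generated by LaserGRBL
G21
G90
G0 X31.25 Y171.77
M3 S756
G01 X109.98 Y171.77 F1522
G01 X109.98 Y109.94
G01 X31.25 Y109.94
G01 X31.25 Y171.77
M5
G0 X192.36 Y39.45
M3 S756
G01 X198.83 Y37.60 F1522
G01 X201.42 Y31.38
G01 X198.17 Y25.48
G01 X191.54 Y24.34
G01 X186.51 Y28.82
G01 X186.87 Y35.54
G01 X192.36 Y39.45
M5
G0 X131.10 Y57.10
M3 S591
G01 X128.49 Y65.14 F2013
G01 X121.65 Y70.10
G01 X113.21 Y70.10
G01 X106.37 Y65.14
G01 X103.76 Y57.10
G01 X106.37 Y49.06
G01 X113.21 Y44.10
G01 X121.65 Y44.10
G01 X128.49 Y49.06
G01 X131.10 Y57.10
M5
G0 X0.00 Y0.00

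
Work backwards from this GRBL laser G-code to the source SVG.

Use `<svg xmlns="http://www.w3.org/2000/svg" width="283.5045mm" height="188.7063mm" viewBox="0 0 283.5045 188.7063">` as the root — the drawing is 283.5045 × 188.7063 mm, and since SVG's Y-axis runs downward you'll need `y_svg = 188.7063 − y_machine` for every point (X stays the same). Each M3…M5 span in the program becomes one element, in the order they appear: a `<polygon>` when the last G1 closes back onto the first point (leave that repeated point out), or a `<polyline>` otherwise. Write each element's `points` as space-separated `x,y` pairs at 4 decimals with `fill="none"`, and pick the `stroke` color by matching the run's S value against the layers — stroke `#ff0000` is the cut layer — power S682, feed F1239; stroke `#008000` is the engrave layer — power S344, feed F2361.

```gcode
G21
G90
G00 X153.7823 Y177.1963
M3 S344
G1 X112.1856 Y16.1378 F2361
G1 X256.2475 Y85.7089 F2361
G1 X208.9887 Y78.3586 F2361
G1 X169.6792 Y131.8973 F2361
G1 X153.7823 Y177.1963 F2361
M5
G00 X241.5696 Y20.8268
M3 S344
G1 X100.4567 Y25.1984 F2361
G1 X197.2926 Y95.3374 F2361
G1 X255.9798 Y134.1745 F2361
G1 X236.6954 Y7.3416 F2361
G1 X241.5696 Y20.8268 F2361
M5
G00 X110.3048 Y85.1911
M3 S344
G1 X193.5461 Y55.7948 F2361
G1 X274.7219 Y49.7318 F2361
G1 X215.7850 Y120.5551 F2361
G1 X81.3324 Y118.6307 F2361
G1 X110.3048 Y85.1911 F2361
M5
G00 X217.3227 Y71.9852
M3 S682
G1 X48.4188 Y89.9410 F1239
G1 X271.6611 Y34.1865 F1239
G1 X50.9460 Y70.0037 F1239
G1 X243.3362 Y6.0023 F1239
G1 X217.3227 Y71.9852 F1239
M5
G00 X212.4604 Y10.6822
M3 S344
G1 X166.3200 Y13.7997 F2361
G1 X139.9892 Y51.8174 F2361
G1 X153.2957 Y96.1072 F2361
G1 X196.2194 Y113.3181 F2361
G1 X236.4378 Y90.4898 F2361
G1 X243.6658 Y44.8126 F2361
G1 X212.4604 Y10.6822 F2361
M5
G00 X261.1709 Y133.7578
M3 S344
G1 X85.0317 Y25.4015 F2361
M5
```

<svg xmlns="http://www.w3.org/2000/svg" width="283.5045mm" height="188.7063mm" viewBox="0 0 283.5045 188.7063">
  <polygon points="153.7823,11.5100 112.1856,172.5685 256.2475,102.9974 208.9887,110.3477 169.6792,56.8090" fill="none" stroke="#008000"/>
  <polygon points="241.5696,167.8795 100.4567,163.5079 197.2926,93.3689 255.9798,54.5318 236.6954,181.3647" fill="none" stroke="#008000"/>
  <polygon points="110.3048,103.5152 193.5461,132.9115 274.7219,138.9745 215.7850,68.1512 81.3324,70.0756" fill="none" stroke="#008000"/>
  <polygon points="217.3227,116.7211 48.4188,98.7653 271.6611,154.5198 50.9460,118.7026 243.3362,182.7040" fill="none" stroke="#ff0000"/>
  <polygon points="212.4604,178.0241 166.3200,174.9066 139.9892,136.8889 153.2957,92.5991 196.2194,75.3882 236.4378,98.2165 243.6658,143.8937" fill="none" stroke="#008000"/>
  <polyline points="261.1709,54.9485 85.0317,163.3048" fill="none" stroke="#008000"/>
</svg>

y_svg = 188.7063 − y_m.

[1] S344→`#008000` (engrave); closed run; points: 153.7823,11.5100 112.1856,172.5685 256.2475,102.9974 208.9887,110.3477 169.6792,56.8090

[2] S344→`#008000` (engrave); closed run; points: 241.5696,167.8795 100.4567,163.5079 197.2926,93.3689 255.9798,54.5318 236.6954,181.3647

[3] S344→`#008000` (engrave); closed run; points: 110.3048,103.5152 193.5461,132.9115 274.7219,138.9745 215.7850,68.1512 81.3324,70.0756

[4] S682→`#ff0000` (cut); closed run; points: 217.3227,116.7211 48.4188,98.7653 271.6611,154.5198 50.9460,118.7026 243.3362,182.7040

[5] S344→`#008000` (engrave); closed run; points: 212.4604,178.0241 166.3200,174.9066 139.9892,136.8889 153.2957,92.5991 196.2194,75.3882 236.4378,98.2165 243.6658,143.8937

[6] S344→`#008000` (engrave); open run; points: 261.1709,54.9485 85.0317,163.3048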